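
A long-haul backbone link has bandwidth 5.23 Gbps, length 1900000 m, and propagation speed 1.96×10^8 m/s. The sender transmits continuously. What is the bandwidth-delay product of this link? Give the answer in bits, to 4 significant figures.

50700000 bits

Propagation delay = 1900000 / 196000000 = 0.00969388 s.
BDP = R × t_prop = 5230000000 × 0.00969388 = 50699000 bits.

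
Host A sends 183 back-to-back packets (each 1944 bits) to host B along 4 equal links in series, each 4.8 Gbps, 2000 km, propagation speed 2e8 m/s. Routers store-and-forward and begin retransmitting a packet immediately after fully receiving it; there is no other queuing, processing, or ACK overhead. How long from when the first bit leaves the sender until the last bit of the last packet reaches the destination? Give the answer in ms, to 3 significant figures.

40.1 ms

Per-hop transmission t_tx = L/R = 1944/4800000000 = 0.000405 ms.
Per-hop propagation t_prop = 2000000/200000000 = 10 ms.
Pipeline fill: first packet needs 4·t_tx to clear all hops; remaining 182 packets each add one t_tx.
Total = (4+183-1)·t_tx + 4·t_prop = 186·0.000405 + 4·10 = 40.1 ms.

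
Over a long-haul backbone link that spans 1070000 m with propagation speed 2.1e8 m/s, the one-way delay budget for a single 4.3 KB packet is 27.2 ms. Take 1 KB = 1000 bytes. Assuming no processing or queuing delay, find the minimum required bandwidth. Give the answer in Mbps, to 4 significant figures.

1.556 Mbps

L = 34400 bits.
Propagation delay = 1070000 / 210000000 = 5.09524 ms.
Transmission budget = 27.2 − 5.09524 = 22.1048 ms.
R ≥ L / t_tx = 34400 bits / 0.0221048 s = 1.556 Mbps.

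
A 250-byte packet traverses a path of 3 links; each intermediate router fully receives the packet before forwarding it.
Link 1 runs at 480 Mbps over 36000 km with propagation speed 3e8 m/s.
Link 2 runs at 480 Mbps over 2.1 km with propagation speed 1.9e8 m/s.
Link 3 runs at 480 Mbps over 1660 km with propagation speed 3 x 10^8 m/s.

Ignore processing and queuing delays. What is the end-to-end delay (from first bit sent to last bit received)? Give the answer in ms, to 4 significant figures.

125.6 ms

L = 250 × 8 = 2000 bits.
Transmission delay per hop = L/R = 2000/480000000 = 0.00416667 ms; 3 hops → 0.0125 ms.
Propagation delays (d/s per hop): 120, 0.0110526, 5.53333 ms; sum = 125.544 ms.
End-to-end = 125.6 ms.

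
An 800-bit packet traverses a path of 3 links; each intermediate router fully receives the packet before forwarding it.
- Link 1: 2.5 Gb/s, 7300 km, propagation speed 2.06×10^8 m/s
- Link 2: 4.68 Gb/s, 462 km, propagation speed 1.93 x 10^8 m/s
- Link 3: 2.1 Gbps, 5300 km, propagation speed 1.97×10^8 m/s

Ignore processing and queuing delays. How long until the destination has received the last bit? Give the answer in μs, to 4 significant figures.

Transmission delays (L/R per hop): 0.32, 0.17094, 0.380952 μs; sum = 0.871893 μs.
Propagation delays (d/s per hop): 35436.9, 2393.78, 26903.6 μs; sum = 64734.2 μs.
End-to-end = 64740 μs.

64740 μs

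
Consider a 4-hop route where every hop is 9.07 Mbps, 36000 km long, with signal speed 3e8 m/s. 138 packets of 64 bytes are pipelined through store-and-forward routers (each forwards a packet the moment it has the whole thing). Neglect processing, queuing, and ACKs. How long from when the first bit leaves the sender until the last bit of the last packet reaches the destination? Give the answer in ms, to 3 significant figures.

488 ms

Per-hop transmission t_tx = L/R = 512/9070000 = 0.0564498 ms.
Per-hop propagation t_prop = 36000000/300000000 = 120 ms.
Pipeline fill: first packet needs 4·t_tx to clear all hops; remaining 137 packets each add one t_tx.
Total = (4+138-1)·t_tx + 4·t_prop = 141·0.0564498 + 4·120 = 488 ms.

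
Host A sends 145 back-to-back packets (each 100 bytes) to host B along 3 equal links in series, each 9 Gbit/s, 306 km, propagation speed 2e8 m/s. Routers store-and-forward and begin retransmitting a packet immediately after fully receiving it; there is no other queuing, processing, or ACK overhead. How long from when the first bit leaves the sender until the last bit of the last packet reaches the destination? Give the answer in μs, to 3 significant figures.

4600 μs

Per-hop transmission t_tx = L/R = 800/9000000000 = 0.0888889 μs.
Per-hop propagation t_prop = 306000/200000000 = 1530 μs.
Pipeline fill: first packet needs 3·t_tx to clear all hops; remaining 144 packets each add one t_tx.
Total = (3+145-1)·t_tx + 3·t_prop = 147·0.0888889 + 3·1530 = 4600 μs.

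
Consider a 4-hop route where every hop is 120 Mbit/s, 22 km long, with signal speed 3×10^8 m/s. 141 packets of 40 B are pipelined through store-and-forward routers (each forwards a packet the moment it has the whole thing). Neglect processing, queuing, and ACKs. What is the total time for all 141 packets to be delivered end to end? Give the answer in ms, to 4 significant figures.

0.6773 ms

Per-hop transmission t_tx = L/R = 320/120000000 = 0.00266667 ms.
Per-hop propagation t_prop = 22000/300000000 = 0.0733333 ms.
Pipeline fill: first packet needs 4·t_tx to clear all hops; remaining 140 packets each add one t_tx.
Total = (4+141-1)·t_tx + 4·t_prop = 144·0.00266667 + 4·0.0733333 = 0.6773 ms.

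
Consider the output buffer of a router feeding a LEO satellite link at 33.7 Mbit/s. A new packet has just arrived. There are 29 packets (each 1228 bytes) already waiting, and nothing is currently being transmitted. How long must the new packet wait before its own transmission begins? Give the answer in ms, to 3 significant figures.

Each queued packet: L/R = 9824/33700000 = 0.291513 ms.
29 queued → 8.45389 ms.
Queuing delay = 8.45 ms.

8.45 ms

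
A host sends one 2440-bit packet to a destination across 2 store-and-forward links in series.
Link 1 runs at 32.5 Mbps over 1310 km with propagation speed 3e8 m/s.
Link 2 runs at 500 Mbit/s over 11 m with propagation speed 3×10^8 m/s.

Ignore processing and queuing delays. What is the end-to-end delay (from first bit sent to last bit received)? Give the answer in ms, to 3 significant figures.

Transmission delays (L/R per hop): 0.0750769, 0.00488 ms; sum = 0.0799569 ms.
Propagation delays (d/s per hop): 4.36667, 3.66667e-05 ms; sum = 4.3667 ms.
End-to-end = 4.45 ms.

4.45 ms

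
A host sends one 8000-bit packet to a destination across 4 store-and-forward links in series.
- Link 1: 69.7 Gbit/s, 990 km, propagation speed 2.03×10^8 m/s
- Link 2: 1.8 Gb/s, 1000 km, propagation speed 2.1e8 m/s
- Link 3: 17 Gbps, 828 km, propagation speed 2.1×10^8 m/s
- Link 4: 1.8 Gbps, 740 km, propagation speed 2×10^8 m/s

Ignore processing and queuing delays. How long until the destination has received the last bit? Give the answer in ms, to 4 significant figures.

17.29 ms

Transmission delays (L/R per hop): 0.000114778, 0.00444444, 0.000470588, 0.00444444 ms; sum = 0.00947425 ms.
Propagation delays (d/s per hop): 4.87685, 4.7619, 3.94286, 3.7 ms; sum = 17.2816 ms.
End-to-end = 17.29 ms.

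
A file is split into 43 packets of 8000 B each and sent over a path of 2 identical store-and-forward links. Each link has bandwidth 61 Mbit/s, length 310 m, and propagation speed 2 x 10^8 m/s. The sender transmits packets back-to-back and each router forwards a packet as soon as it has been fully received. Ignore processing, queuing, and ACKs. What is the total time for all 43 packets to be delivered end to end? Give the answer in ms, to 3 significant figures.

Per-hop transmission t_tx = L/R = 64000/61000000 = 1.04918 ms.
Per-hop propagation t_prop = 310/200000000 = 0.00155 ms.
Pipeline fill: first packet needs 2·t_tx to clear all hops; remaining 42 packets each add one t_tx.
Total = (2+43-1)·t_tx + 2·t_prop = 44·1.04918 + 2·0.00155 = 46.2 ms.

46.2 ms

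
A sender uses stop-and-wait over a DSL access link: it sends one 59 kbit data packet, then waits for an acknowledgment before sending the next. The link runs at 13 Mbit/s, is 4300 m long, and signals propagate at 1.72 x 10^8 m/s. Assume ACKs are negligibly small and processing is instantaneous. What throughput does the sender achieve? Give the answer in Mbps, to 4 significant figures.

t_tx = L/R = 59000/13000000 = 0.00453846 s.
t_prop = 4300/172000000 = 2.5e-05 s; RTT = 5e-05 s.
Cycle = t_tx + RTT = 0.00458846 s.
Throughput = L / cycle = 59000 / 0.00458846 = 12.86 Mbps.

12.86 Mbps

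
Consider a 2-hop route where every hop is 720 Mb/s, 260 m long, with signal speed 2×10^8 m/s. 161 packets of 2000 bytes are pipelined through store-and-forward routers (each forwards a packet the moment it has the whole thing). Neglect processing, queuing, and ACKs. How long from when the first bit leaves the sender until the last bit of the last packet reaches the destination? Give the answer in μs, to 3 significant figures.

3600 μs

Per-hop transmission t_tx = L/R = 16000/720000000 = 22.2222 μs.
Per-hop propagation t_prop = 260/200000000 = 1.3 μs.
Pipeline fill: first packet needs 2·t_tx to clear all hops; remaining 160 packets each add one t_tx.
Total = (2+161-1)·t_tx + 2·t_prop = 162·22.2222 + 2·1.3 = 3600 μs.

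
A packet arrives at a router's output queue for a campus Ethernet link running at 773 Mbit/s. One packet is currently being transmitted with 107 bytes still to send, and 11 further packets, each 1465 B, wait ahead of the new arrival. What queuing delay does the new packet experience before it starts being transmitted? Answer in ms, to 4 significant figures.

0.1679 ms

Each queued packet: L/R = 11720/773000000 = 0.0151617 ms.
11 queued → 0.166779 ms.
Plus remaining 856 bits of current packet: 0.00110737 ms.
Queuing delay = 0.1679 ms.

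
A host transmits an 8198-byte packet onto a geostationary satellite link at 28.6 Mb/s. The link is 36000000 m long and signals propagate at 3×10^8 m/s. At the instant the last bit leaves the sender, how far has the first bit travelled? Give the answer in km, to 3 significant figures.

t_tx = L/R = 65584/28600000 = 0.00229315 s.
Distance = s × t_tx = 300000000 × 0.00229315 = 688 km.

688 km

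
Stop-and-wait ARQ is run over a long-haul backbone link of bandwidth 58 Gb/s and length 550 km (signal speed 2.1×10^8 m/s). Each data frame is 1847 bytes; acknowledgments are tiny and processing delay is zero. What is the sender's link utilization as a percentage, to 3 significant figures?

t_tx = L/R = 14776/58000000000 = 2.54759e-07 s.
t_prop = 550000/210000000 = 0.00261905 s; RTT = 0.0052381 s.
Cycle = t_tx + RTT = 0.00523835 s.
Utilization = t_tx / cycle = 2.54759e-07/0.00523835 = 0.00486 %.

0.00486 %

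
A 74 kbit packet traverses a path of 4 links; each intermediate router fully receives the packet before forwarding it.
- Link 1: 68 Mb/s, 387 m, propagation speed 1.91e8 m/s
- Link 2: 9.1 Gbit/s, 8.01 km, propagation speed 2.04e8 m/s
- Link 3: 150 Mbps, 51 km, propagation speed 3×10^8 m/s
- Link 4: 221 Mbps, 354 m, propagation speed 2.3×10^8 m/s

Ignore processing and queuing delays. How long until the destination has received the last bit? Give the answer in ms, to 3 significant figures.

L = 74000 bits.
Transmission delays (L/R per hop): 1.08824, 0.00813187, 0.493333, 0.334842 ms; sum = 1.92454 ms.
Propagation delays (d/s per hop): 0.00202618, 0.0392647, 0.17, 0.00153913 ms; sum = 0.21283 ms.
End-to-end = 2.14 ms.

2.14 ms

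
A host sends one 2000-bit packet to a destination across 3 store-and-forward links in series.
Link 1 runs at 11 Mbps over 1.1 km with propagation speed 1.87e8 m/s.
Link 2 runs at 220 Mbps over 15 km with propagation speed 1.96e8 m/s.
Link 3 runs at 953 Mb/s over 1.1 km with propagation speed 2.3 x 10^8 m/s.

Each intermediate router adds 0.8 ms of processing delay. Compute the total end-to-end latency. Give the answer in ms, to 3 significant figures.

Transmission delays (L/R per hop): 0.181818, 0.00909091, 0.00209864 ms; sum = 0.193008 ms.
Propagation delays (d/s per hop): 0.00588235, 0.0765306, 0.00478261 ms; sum = 0.0871956 ms.
Processing at 2 router(s): 2 × 0.8 ms = 1.6 ms.
End-to-end = 1.88 ms.

1.88 ms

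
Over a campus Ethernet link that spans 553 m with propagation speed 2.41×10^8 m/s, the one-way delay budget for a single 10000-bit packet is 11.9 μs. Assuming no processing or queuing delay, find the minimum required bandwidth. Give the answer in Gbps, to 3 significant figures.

Propagation delay = 553 / 241000000 = 2.29461 μs.
Transmission budget = 11.9 − 2.29461 = 9.60539 μs.
R ≥ L / t_tx = 10000 bits / 9.60539e-06 s = 1.04 Gbps.

1.04 Gbps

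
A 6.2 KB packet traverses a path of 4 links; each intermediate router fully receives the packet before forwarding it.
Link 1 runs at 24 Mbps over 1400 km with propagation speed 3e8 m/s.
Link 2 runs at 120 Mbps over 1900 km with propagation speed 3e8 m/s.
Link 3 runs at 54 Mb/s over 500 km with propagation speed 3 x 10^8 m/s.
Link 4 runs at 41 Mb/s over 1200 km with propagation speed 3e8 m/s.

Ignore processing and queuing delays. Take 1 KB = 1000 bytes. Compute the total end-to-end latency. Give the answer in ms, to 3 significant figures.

21.3 ms

L = 49600 bits.
Transmission delays (L/R per hop): 2.06667, 0.413333, 0.918519, 1.20976 ms; sum = 4.60827 ms.
Propagation delays (d/s per hop): 4.66667, 6.33333, 1.66667, 4 ms; sum = 16.6667 ms.
End-to-end = 21.3 ms.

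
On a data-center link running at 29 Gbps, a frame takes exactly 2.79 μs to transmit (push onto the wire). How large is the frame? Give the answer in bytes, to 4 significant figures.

10110 bytes

L = R × t_tx = 29000000000 b/s × 2.79e-06 s = 80910 bits.
In bytes: 80910 / 8 = 10110 bytes.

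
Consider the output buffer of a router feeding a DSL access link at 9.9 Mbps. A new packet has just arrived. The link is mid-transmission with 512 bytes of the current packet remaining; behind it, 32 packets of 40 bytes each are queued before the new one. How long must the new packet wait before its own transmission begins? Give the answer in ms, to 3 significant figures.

Each queued packet: L/R = 320/9900000 = 0.0323232 ms.
32 queued → 1.03434 ms.
Plus remaining 4096 bits of current packet: 0.413737 ms.
Queuing delay = 1.45 ms.

1.45 ms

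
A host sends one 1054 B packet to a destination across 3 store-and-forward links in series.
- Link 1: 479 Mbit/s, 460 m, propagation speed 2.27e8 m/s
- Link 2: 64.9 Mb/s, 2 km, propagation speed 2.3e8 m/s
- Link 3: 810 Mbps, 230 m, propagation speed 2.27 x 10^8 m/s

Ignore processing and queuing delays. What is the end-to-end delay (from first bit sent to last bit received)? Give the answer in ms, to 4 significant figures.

0.1697 ms

L = 1054 × 8 = 8432 bits.
Transmission delays (L/R per hop): 0.0176033, 0.129923, 0.0104099 ms; sum = 0.157936 ms.
Propagation delays (d/s per hop): 0.00202643, 0.00869565, 0.00101322 ms; sum = 0.0117353 ms.
End-to-end = 0.1697 ms.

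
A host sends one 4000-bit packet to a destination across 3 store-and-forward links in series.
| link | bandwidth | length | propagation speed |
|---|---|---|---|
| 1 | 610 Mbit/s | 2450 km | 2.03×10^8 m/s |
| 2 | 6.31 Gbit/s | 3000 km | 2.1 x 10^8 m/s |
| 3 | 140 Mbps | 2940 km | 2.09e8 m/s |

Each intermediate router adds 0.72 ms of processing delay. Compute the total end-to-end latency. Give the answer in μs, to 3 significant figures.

Transmission delays (L/R per hop): 6.55738, 0.633914, 28.5714 μs; sum = 35.7627 μs.
Propagation delays (d/s per hop): 12069, 14285.7, 14067 μs; sum = 40421.7 μs.
Processing at 2 router(s): 2 × 0.72 ms = 1440 μs.
End-to-end = 41900 μs.

41900 μs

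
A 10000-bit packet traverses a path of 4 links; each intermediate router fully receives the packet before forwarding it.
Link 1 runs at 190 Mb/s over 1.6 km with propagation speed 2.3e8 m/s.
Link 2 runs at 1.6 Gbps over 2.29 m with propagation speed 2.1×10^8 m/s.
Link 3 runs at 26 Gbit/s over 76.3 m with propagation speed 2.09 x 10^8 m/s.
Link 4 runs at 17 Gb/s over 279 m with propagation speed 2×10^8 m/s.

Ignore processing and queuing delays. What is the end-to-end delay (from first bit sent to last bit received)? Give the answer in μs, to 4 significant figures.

68.58 μs

Transmission delays (L/R per hop): 52.6316, 6.25, 0.384615, 0.588235 μs; sum = 59.8544 μs.
Propagation delays (d/s per hop): 6.95652, 0.0109048, 0.365072, 1.395 μs; sum = 8.7275 μs.
End-to-end = 68.58 μs.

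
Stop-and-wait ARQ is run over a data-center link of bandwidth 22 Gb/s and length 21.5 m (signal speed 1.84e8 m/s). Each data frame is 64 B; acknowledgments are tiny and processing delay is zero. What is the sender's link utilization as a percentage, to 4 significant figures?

9.057 %

t_tx = L/R = 512/22000000000 = 2.32727e-08 s.
t_prop = 21.5/184000000 = 1.16848e-07 s; RTT = 2.33696e-07 s.
Cycle = t_tx + RTT = 2.56968e-07 s.
Utilization = t_tx / cycle = 2.32727e-08/2.56968e-07 = 9.057 %.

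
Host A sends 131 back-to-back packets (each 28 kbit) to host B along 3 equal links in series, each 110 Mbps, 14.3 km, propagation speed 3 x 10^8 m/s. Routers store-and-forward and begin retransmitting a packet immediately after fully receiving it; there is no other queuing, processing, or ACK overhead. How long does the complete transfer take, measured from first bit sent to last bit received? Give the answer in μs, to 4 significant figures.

34000 μs

Per-hop transmission t_tx = L/R = 28000/110000000 = 254.545 μs.
Per-hop propagation t_prop = 14300/300000000 = 47.6667 μs.
Pipeline fill: first packet needs 3·t_tx to clear all hops; remaining 130 packets each add one t_tx.
Total = (3+131-1)·t_tx + 3·t_prop = 133·254.545 + 3·47.6667 = 34000 μs.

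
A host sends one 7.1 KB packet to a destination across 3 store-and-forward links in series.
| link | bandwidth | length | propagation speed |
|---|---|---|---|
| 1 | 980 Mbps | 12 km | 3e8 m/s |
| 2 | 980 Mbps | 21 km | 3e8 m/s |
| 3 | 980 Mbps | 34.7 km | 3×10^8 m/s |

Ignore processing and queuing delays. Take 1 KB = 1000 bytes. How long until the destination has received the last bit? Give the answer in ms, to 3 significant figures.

L = 56800 bits.
Transmission delay per hop = L/R = 56800/980000000 = 0.0579592 ms; 3 hops → 0.173878 ms.
Propagation delays (d/s per hop): 0.04, 0.07, 0.115667 ms; sum = 0.225667 ms.
End-to-end = 0.400 ms.

0.400 ms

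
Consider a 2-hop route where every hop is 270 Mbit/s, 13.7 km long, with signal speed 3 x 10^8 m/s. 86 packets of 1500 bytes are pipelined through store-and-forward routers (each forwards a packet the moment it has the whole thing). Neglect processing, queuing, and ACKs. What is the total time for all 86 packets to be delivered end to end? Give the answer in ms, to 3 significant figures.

3.96 ms

Per-hop transmission t_tx = L/R = 12000/270000000 = 0.0444444 ms.
Per-hop propagation t_prop = 13700/300000000 = 0.0456667 ms.
Pipeline fill: first packet needs 2·t_tx to clear all hops; remaining 85 packets each add one t_tx.
Total = (2+86-1)·t_tx + 2·t_prop = 87·0.0444444 + 2·0.0456667 = 3.96 ms.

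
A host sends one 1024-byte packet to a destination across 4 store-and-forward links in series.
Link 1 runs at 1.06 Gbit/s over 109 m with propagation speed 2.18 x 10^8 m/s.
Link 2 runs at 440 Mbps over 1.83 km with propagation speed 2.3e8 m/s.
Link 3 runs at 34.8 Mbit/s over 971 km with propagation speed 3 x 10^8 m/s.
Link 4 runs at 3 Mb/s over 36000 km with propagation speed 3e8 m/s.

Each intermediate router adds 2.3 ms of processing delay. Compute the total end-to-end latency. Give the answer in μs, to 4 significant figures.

L = 1024 × 8 = 8192 bits.
Transmission delays (L/R per hop): 7.7283, 18.6182, 235.402, 2730.67 μs; sum = 2992.42 μs.
Propagation delays (d/s per hop): 0.5, 7.95652, 3236.67, 120000 μs; sum = 123245 μs.
Processing at 3 router(s): 3 × 2.3 ms = 6900 μs.
End-to-end = 133100 μs.

133100 μs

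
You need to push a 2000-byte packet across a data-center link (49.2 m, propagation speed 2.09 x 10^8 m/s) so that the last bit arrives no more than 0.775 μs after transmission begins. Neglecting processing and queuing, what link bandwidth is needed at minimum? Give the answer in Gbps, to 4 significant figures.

29.65 Gbps

L = 16000 bits.
Propagation delay = 49.2 / 209000000 = 0.235407 μs.
Transmission budget = 0.775 − 0.235407 = 0.539593 μs.
R ≥ L / t_tx = 16000 bits / 5.39593e-07 s = 29.65 Gbps.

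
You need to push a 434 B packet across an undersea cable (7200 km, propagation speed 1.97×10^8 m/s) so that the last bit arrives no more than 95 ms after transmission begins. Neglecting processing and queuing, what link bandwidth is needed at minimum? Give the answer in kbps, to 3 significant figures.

L = 3472 bits.
Propagation delay = 7200000 / 197000000 = 36.5482 ms.
Transmission budget = 95 − 36.5482 = 58.4518 ms.
R ≥ L / t_tx = 3472 bits / 0.0584518 s = 59.4 kbps.

59.4 kbps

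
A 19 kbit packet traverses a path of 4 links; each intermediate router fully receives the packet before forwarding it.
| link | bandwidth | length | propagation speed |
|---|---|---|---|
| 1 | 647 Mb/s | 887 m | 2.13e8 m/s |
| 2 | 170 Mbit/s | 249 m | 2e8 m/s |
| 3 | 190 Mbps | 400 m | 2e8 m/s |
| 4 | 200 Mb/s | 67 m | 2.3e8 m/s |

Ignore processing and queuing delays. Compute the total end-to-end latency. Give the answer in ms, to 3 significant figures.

L = 19000 bits.
Transmission delays (L/R per hop): 0.0293663, 0.111765, 0.1, 0.095 ms; sum = 0.336131 ms.
Propagation delays (d/s per hop): 0.00416432, 0.001245, 0.002, 0.000291304 ms; sum = 0.00770062 ms.
End-to-end = 0.344 ms.

0.344 ms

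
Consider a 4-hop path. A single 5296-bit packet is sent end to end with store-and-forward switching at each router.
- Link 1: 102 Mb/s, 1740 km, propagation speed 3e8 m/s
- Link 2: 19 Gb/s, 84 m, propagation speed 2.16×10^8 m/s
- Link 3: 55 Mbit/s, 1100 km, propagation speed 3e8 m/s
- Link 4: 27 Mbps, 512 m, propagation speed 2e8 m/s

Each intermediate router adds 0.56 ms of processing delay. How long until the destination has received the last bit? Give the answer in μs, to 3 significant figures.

Transmission delays (L/R per hop): 51.9216, 0.278737, 96.2909, 196.148 μs; sum = 344.639 μs.
Propagation delays (d/s per hop): 5800, 0.388889, 3666.67, 2.56 μs; sum = 9469.62 μs.
Processing at 3 router(s): 3 × 0.56 ms = 1680 μs.
End-to-end = 11500 μs.

11500 μs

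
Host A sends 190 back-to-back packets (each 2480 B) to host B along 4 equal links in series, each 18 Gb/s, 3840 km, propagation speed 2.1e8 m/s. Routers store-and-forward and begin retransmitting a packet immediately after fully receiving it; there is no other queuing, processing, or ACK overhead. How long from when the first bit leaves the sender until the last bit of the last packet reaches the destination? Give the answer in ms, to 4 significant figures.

73.36 ms

Per-hop transmission t_tx = L/R = 19840/18000000000 = 0.00110222 ms.
Per-hop propagation t_prop = 3840000/210000000 = 18.2857 ms.
Pipeline fill: first packet needs 4·t_tx to clear all hops; remaining 189 packets each add one t_tx.
Total = (4+190-1)·t_tx + 4·t_prop = 193·0.00110222 + 4·18.2857 = 73.36 ms.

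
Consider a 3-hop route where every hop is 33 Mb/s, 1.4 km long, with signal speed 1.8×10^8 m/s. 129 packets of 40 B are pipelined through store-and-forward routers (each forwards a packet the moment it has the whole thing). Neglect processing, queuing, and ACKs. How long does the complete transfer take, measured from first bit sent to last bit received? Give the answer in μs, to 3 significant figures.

1290 μs

Per-hop transmission t_tx = L/R = 320/33000000 = 9.69697 μs.
Per-hop propagation t_prop = 1400/180000000 = 7.77778 μs.
Pipeline fill: first packet needs 3·t_tx to clear all hops; remaining 128 packets each add one t_tx.
Total = (3+129-1)·t_tx + 3·t_prop = 131·9.69697 + 3·7.77778 = 1290 μs.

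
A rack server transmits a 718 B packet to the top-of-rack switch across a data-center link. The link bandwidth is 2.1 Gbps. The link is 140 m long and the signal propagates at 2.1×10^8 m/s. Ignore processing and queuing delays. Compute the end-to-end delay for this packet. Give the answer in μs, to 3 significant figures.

3.40 μs

L = 718 × 8 = 5744 bits.
Transmission delay = L/R = 5744 / 2100000000 = 2.73524 μs.
Propagation delay = d/s = 140 m / 210000000 m/s = 0.666667 μs.
Total = 3.40 μs.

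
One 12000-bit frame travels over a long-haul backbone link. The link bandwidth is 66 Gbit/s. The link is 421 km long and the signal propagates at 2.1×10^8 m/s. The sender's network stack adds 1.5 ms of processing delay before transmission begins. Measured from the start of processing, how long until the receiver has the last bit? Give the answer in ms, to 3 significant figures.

Transmission delay = L/R = 12000 / 66000000000 = 0.000181818 ms.
Propagation delay = d/s = 421000 m / 210000000 m/s = 2.00476 ms.
Plus processing delay 1.5 ms = 1.5 ms.
Total = 3.50 ms.

3.50 ms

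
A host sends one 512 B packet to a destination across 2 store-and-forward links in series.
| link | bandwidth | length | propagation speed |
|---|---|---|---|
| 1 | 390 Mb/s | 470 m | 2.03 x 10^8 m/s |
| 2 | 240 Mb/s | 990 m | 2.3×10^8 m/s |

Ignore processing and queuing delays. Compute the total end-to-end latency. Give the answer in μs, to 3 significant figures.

L = 512 × 8 = 4096 bits.
Transmission delays (L/R per hop): 10.5026, 17.0667 μs; sum = 27.5692 μs.
Propagation delays (d/s per hop): 2.31527, 4.30435 μs; sum = 6.61962 μs.
End-to-end = 34.2 μs.

34.2 μs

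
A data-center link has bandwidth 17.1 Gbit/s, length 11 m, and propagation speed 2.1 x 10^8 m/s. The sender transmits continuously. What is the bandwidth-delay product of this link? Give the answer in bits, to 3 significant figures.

896 bits

Propagation delay = 11 / 210000000 = 5.2381e-08 s.
BDP = R × t_prop = 1.71e+10 × 5.2381e-08 = 895.714 bits.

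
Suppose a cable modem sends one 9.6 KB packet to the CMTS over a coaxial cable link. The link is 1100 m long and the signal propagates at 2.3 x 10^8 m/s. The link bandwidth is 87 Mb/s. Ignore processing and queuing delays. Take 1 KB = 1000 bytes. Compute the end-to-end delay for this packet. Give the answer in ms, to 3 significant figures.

L = 76800 bits.
Transmission delay = L/R = 76800 / 87000000 = 0.882759 ms.
Propagation delay = d/s = 1100 m / 2.3e+08 m/s = 0.00478261 ms.
Total = 0.888 ms.

0.888 ms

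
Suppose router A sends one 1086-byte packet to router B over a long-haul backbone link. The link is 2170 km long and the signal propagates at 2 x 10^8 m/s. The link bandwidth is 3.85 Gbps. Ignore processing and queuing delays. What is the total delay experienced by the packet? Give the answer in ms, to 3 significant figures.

10.9 ms

L = 1086 × 8 = 8688 bits.
Transmission delay = L/R = 8688 / 3850000000 = 0.00225662 ms.
Propagation delay = d/s = 2170000 m / 200000000 m/s = 10.85 ms.
Total = 10.9 ms.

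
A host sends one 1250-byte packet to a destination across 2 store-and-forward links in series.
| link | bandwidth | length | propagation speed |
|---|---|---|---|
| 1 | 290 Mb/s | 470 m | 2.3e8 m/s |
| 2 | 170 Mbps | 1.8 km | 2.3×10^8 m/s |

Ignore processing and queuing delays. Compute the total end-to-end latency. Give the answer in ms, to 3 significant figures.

0.103 ms

L = 1250 × 8 = 10000 bits.
Transmission delays (L/R per hop): 0.0344828, 0.0588235 ms; sum = 0.0933063 ms.
Propagation delays (d/s per hop): 0.00204348, 0.00782609 ms; sum = 0.00986957 ms.
End-to-end = 0.103 ms.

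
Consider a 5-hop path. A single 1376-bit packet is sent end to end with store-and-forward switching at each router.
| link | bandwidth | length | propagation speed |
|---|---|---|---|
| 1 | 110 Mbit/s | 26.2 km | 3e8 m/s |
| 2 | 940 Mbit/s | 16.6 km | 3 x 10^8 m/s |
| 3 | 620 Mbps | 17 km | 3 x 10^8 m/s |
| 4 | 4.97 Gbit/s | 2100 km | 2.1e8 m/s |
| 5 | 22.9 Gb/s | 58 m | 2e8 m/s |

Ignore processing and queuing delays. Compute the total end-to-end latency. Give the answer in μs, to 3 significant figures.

Transmission delays (L/R per hop): 12.5091, 1.46383, 2.21935, 0.276861, 0.0600873 μs; sum = 16.5292 μs.
Propagation delays (d/s per hop): 87.3333, 55.3333, 56.6667, 10000, 0.29 μs; sum = 10199.6 μs.
End-to-end = 10200 μs.

10200 μs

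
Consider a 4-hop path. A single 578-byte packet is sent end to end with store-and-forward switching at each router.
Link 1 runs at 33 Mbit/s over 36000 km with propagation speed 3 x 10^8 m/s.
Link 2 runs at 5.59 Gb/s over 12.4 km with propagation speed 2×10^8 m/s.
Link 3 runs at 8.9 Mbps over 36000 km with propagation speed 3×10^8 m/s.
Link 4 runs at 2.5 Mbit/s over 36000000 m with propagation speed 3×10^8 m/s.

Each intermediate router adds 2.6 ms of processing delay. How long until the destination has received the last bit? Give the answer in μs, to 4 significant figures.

370400 μs

L = 578 × 8 = 4624 bits.
Transmission delays (L/R per hop): 140.121, 0.827191, 519.551, 1849.6 μs; sum = 2510.1 μs.
Propagation delays (d/s per hop): 120000, 62, 120000, 120000 μs; sum = 360062 μs.
Processing at 3 router(s): 3 × 2.6 ms = 7800 μs.
End-to-end = 370400 μs.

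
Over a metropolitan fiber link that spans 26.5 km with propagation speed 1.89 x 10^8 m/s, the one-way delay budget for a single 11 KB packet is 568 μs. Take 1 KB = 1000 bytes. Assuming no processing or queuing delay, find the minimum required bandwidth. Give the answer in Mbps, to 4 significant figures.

205.7 Mbps

L = 88000 bits.
Propagation delay = 26500 / 189000000 = 140.212 μs.
Transmission budget = 568 − 140.212 = 427.788 μs.
R ≥ L / t_tx = 88000 bits / 0.000427788 s = 205.7 Mbps.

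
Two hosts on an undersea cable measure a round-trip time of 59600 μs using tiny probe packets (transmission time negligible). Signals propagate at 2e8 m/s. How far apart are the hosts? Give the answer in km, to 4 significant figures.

5960 km

One-way propagation = RTT/2 = 29800 μs.
d = s × t = 200000000 × 0.0298 = 5960 km.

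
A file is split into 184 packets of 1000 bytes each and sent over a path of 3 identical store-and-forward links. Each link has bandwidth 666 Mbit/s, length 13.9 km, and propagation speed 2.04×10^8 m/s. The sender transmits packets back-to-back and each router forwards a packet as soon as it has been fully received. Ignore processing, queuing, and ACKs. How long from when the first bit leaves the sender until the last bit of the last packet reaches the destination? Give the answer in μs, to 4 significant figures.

Per-hop transmission t_tx = L/R = 8000/666000000 = 12.012 μs.
Per-hop propagation t_prop = 13900/204000000 = 68.1373 μs.
Pipeline fill: first packet needs 3·t_tx to clear all hops; remaining 183 packets each add one t_tx.
Total = (3+184-1)·t_tx + 3·t_prop = 186·12.012 + 3·68.1373 = 2439 μs.

2439 μs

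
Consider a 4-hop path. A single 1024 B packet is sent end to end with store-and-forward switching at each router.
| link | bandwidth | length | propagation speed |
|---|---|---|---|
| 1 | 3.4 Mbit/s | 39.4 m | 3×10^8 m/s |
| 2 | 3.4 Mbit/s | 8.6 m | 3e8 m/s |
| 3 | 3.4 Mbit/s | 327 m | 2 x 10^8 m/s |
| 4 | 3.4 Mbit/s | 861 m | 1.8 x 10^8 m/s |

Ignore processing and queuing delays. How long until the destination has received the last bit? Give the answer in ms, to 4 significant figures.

9.644 ms

L = 1024 × 8 = 8192 bits.
Transmission delay per hop = L/R = 8192/3400000 = 2.40941 ms; 4 hops → 9.63765 ms.
Propagation delays (d/s per hop): 0.000131333, 2.86667e-05, 0.001635, 0.00478333 ms; sum = 0.00657833 ms.
End-to-end = 9.644 ms.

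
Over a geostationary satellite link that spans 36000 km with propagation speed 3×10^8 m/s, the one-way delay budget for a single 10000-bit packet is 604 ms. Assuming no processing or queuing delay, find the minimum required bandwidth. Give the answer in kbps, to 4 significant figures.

Propagation delay = 36000000 / 300000000 = 120 ms.
Transmission budget = 604 − 120 = 484 ms.
R ≥ L / t_tx = 10000 bits / 0.484 s = 20.66 kbps.

20.66 kbps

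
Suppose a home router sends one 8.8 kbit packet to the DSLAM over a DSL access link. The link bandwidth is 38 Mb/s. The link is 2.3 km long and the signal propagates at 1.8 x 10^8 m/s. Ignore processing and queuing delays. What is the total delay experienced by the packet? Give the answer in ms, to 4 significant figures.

L = 8800 bits.
Transmission delay = L/R = 8800 / 38000000 = 0.231579 ms.
Propagation delay = d/s = 2300 m / 180000000 m/s = 0.0127778 ms.
Total = 0.2444 ms.

0.2444 ms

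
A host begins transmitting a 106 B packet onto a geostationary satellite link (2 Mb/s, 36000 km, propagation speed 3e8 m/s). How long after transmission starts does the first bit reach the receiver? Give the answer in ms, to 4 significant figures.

120.0 ms

First bit experiences only propagation delay: d/s = 36000000/300000000 = 120.0 ms.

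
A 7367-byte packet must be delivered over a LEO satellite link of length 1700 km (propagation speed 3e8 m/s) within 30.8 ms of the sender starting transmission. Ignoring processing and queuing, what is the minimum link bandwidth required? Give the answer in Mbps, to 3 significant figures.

L = 58936 bits.
Propagation delay = 1700000 / 300000000 = 5.66667 ms.
Transmission budget = 30.8 − 5.66667 = 25.1333 ms.
R ≥ L / t_tx = 58936 bits / 0.0251333 s = 2.34 Mbps.

2.34 Mbps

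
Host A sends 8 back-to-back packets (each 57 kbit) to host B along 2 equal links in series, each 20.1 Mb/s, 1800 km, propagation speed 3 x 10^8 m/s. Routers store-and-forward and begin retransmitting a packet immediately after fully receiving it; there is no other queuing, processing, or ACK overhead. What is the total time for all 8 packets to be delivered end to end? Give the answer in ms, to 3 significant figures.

37.5 ms

Per-hop transmission t_tx = L/R = 57000/20100000 = 2.83582 ms.
Per-hop propagation t_prop = 1800000/300000000 = 6 ms.
Pipeline fill: first packet needs 2·t_tx to clear all hops; remaining 7 packets each add one t_tx.
Total = (2+8-1)·t_tx + 2·t_prop = 9·2.83582 + 2·6 = 37.5 ms.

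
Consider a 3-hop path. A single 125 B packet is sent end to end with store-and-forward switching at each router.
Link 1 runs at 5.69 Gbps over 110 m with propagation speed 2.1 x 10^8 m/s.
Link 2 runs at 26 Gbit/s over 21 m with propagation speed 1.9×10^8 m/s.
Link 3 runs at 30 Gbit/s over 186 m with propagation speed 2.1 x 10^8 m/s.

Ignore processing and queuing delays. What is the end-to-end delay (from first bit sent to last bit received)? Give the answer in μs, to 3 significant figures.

1.77 μs

L = 125 × 8 = 1000 bits.
Transmission delays (L/R per hop): 0.175747, 0.0384615, 0.0333333 μs; sum = 0.247542 μs.
Propagation delays (d/s per hop): 0.52381, 0.110526, 0.885714 μs; sum = 1.52005 μs.
End-to-end = 1.77 μs.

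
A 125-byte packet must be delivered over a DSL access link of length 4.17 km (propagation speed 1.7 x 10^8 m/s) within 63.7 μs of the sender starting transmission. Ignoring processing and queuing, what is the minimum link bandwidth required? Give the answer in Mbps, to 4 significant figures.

L = 1000 bits.
Propagation delay = 4170 / 170000000 = 24.5294 μs.
Transmission budget = 63.7 − 24.5294 = 39.1706 μs.
R ≥ L / t_tx = 1000 bits / 3.91706e-05 s = 25.53 Mbps.

25.53 Mbps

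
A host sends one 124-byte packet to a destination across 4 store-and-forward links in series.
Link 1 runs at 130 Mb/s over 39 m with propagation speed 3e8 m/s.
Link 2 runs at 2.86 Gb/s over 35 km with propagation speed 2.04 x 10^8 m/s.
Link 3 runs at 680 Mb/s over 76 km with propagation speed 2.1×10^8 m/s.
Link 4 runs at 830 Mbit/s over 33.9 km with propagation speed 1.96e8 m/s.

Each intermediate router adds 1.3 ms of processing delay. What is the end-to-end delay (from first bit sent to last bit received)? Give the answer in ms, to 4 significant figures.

4.617 ms

L = 124 × 8 = 992 bits.
Transmission delays (L/R per hop): 0.00763077, 0.000346853, 0.00145882, 0.00119518 ms; sum = 0.0106316 ms.
Propagation delays (d/s per hop): 0.00013, 0.171569, 0.361905, 0.172959 ms; sum = 0.706563 ms.
Processing at 3 router(s): 3 × 1.3 ms = 3.9 ms.
End-to-end = 4.617 ms.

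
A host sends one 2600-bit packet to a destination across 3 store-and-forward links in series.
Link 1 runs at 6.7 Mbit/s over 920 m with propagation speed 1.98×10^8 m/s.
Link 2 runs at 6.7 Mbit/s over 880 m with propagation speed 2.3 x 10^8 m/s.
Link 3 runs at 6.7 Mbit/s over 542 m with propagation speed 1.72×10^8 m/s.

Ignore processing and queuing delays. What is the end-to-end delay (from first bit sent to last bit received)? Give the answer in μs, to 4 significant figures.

1176 μs

Transmission delay per hop = L/R = 2600/6700000 = 388.06 μs; 3 hops → 1164.18 μs.
Propagation delays (d/s per hop): 4.64646, 3.82609, 3.15116 μs; sum = 11.6237 μs.
End-to-end = 1176 μs.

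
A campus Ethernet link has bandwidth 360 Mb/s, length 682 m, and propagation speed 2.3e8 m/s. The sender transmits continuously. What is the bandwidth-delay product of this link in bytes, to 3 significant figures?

133 bytes

Propagation delay = 682 / 2.3e+08 = 2.96522e-06 s.
BDP = R × t_prop = 360000000 × 2.96522e-06 = 1067.48 bits.
In bytes: 1067.48/8 = 133 bytes.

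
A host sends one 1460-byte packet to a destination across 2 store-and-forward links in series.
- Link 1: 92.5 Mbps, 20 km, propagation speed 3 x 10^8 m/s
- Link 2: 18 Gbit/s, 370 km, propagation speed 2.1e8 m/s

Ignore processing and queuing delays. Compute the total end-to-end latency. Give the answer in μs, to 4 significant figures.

L = 1460 × 8 = 11680 bits.
Transmission delays (L/R per hop): 126.27, 0.648889 μs; sum = 126.919 μs.
Propagation delays (d/s per hop): 66.6667, 1761.9 μs; sum = 1828.57 μs.
End-to-end = 1955 μs.

1955 μs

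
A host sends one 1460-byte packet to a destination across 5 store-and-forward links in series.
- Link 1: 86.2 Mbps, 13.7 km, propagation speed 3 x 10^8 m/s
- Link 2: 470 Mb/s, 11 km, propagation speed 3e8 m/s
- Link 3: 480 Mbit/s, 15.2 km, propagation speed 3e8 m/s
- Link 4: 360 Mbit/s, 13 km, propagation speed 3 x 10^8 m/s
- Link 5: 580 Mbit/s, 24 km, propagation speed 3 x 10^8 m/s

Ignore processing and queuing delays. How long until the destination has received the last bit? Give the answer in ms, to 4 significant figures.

L = 1460 × 8 = 11680 bits.
Transmission delays (L/R per hop): 0.135499, 0.0248511, 0.0243333, 0.0324444, 0.0201379 ms; sum = 0.237266 ms.
Propagation delays (d/s per hop): 0.0456667, 0.0366667, 0.0506667, 0.0433333, 0.08 ms; sum = 0.256333 ms.
End-to-end = 0.4936 ms.

0.4936 ms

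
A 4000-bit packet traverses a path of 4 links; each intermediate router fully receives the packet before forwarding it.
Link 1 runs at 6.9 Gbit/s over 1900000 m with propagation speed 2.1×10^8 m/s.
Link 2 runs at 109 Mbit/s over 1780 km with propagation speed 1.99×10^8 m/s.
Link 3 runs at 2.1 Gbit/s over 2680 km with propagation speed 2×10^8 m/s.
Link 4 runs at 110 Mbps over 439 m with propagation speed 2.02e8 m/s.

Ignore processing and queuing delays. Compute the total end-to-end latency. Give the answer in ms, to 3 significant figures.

Transmission delays (L/R per hop): 0.00057971, 0.0366972, 0.00190476, 0.0363636 ms; sum = 0.0755454 ms.
Propagation delays (d/s per hop): 9.04762, 8.94472, 13.4, 0.00217327 ms; sum = 31.3945 ms.
End-to-end = 31.5 ms.

31.5 ms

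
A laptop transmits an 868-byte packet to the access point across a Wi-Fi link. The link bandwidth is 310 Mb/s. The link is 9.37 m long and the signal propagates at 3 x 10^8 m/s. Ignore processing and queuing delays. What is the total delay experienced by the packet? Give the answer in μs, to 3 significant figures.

L = 868 × 8 = 6944 bits.
Transmission delay = L/R = 6944 / 310000000 = 22.4 μs.
Propagation delay = d/s = 9.37 m / 300000000 m/s = 0.0312333 μs.
Total = 22.4 μs.

22.4 μs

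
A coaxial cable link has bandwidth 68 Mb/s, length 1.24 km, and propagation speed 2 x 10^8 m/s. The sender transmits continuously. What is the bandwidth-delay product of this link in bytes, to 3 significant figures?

52.7 bytes

Propagation delay = 1240 / 200000000 = 6.2e-06 s.
BDP = R × t_prop = 68000000 × 6.2e-06 = 421.6 bits.
In bytes: 421.6/8 = 52.7 bytes.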